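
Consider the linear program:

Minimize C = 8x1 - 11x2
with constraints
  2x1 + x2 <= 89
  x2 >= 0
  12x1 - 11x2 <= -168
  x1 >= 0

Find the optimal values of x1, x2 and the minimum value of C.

x1 = 0, x2 = 89, minimum C = -979

The optimum lies where 2x1 + x2 = 89 and x1 = 0.
Solving simultaneously gives x1 = 0, x2 = 89.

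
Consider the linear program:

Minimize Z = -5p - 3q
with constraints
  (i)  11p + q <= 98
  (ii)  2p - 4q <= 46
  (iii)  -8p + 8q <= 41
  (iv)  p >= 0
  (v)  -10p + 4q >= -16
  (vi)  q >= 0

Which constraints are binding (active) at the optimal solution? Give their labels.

(iii) and (v)

Vertices and Z = -5p - 3q:
  (0, 41/8) → Z = -123/8
  (73/12, 269/24) → Z = -1537/24
  (0, 0) → Z = 0
  (8/5, 0) → Z = -8

The minimum is at (73/12, 269/24). Substituting into each constraint, equality holds for (iii) and (v); the remaining constraints have slack.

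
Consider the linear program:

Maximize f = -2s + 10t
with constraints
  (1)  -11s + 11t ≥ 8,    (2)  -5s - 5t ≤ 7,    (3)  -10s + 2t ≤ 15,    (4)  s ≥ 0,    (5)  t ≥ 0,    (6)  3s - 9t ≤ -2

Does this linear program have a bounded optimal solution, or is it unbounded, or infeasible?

unbounded

From the feasible point (0, 8/11), moving in the direction (2, 10) keeps every constraint satisfied while f increases without bound.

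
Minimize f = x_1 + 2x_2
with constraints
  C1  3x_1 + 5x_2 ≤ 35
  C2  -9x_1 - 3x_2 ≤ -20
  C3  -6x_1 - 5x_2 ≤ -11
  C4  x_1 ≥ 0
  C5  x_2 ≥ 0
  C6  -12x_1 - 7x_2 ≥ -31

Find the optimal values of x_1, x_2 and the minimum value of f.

Corner points and f = x_1 + 2x_2:
  (20/9, 0) → f = 20/9
  (47/27, 13/9) → f = 125/27
  (31/12, 0) → f = 31/12

x_1 = 20/9, x_2 = 0, minimum f = 20/9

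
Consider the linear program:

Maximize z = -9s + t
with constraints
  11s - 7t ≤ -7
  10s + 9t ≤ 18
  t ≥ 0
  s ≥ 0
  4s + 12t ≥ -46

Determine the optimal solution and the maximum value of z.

s = 0, t = 2, maximum z = 2

Extreme points and z = -9s + t:
  (63/169, 268/169) → z = -23/13
  (0, 1) → z = 1
  (0, 2) → z = 2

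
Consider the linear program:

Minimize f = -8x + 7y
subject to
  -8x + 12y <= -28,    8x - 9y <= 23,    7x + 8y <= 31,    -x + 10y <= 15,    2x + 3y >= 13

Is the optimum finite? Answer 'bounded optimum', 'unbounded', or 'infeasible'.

The boundaries -8x + 12y = -28 and 8x - 9y = 23 meet at (1, -5/3), but that point violates 2x + 3y ≥ 13. Every candidate vertex is excluded by some other constraint, so the feasible region is empty.

infeasible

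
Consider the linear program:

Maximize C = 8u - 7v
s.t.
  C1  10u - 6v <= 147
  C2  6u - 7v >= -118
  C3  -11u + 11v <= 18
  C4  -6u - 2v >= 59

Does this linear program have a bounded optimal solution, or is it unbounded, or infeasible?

From the feasible point (-15/14, -184/7), moving in the direction (-6, -10) keeps every constraint satisfied while C increases without bound.

unbounded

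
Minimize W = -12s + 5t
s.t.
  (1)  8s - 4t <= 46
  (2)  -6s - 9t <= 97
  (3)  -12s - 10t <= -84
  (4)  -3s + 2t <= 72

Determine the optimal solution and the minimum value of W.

s = 95, t = 357/2, minimum W = -495/2

At the optimal vertex, 8s - 4t = 46 and -3s + 2t = 72.
Solving simultaneously gives s = 95, t = 357/2.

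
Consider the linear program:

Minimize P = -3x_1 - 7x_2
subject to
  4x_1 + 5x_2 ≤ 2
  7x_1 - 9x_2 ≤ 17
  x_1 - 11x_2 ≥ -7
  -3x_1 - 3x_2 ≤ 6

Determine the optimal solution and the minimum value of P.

Vertices and P = -3x_1 - 7x_2:
  (103/71, -54/71) → P = 69/71
  (-13/49, 30/49) → P = -171/49
  (-1/16, -31/16) → P = 55/4
  (-29/12, 5/12) → P = 13/3

x_1 = -13/49, x_2 = 30/49, minimum P = -171/49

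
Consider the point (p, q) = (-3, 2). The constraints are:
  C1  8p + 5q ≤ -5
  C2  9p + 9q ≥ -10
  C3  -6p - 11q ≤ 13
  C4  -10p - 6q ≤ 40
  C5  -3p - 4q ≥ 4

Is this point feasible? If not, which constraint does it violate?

Constraint C5: -3p - 4q = 1, which is not ≥ 4. All other constraints are satisfied.

not feasible — violates C5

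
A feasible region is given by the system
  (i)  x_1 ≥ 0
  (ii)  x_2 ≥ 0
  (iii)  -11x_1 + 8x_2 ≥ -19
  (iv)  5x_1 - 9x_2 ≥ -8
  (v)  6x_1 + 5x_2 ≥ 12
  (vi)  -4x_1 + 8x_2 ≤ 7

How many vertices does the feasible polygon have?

3

The feasible vertices (each the meet of two boundaries and inside every other half-plane) are:
  (191/103, 18/103)
  (26/7, 153/56)
  (61/68, 45/34)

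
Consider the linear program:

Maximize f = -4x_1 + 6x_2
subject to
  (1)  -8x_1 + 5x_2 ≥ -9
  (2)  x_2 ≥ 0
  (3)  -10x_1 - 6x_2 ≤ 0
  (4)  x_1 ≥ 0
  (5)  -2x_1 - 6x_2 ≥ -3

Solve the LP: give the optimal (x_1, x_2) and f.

x_1 = 0, x_2 = 1/2, maximum f = 3

Extreme points and f = -4x_1 + 6x_2:
  (9/8, 0) → f = -9/2
  (69/58, 3/29) → f = -120/29
  (0, 0) → f = 0
  (0, 1/2) → f = 3

The optimum lies where x_1 = 0 and -2x_1 - 6x_2 = -3.
Solving simultaneously gives x_1 = 0, x_2 = 1/2.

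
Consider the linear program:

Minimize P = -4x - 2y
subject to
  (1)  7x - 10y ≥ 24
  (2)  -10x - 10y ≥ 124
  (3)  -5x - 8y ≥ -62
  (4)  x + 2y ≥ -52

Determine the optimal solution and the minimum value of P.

The optimum lies where -10x - 10y = 124 and x + 2y = -52.
Solving simultaneously gives x = 136/5, y = -198/5.

x = 136/5, y = -198/5, minimum P = -148/5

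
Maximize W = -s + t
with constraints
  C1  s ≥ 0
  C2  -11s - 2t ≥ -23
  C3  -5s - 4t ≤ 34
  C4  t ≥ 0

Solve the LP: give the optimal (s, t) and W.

The optimum lies where s = 0 and -11s - 2t = -23.
Solving simultaneously gives s = 0, t = 23/2.

s = 0, t = 23/2, maximum W = 23/2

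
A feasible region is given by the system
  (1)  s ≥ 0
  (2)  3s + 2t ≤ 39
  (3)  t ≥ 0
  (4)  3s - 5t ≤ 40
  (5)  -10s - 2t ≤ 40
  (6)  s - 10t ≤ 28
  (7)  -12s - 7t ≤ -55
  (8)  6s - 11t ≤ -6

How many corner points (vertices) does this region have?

4

The feasible vertices (each the meet of two boundaries and inside every other half-plane) are:
  (0, 39/2)
  (0, 55/7)
  (139/15, 28/5)
  (563/174, 67/29)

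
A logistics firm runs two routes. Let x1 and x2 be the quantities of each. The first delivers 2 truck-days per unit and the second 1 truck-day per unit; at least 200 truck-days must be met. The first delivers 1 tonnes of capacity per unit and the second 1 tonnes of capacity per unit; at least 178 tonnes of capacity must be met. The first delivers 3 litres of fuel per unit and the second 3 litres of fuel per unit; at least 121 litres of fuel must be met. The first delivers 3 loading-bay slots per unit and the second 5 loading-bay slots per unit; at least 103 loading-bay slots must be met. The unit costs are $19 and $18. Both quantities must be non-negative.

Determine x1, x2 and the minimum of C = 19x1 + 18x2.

x1 = 22, x2 = 156, minimum C = 3226

The feasible region is unbounded (it extends along (0, 1), (1, 0)), but C strictly increases along every unbounded feasible direction, so there is no improving ray and the minimum is attained at a vertex.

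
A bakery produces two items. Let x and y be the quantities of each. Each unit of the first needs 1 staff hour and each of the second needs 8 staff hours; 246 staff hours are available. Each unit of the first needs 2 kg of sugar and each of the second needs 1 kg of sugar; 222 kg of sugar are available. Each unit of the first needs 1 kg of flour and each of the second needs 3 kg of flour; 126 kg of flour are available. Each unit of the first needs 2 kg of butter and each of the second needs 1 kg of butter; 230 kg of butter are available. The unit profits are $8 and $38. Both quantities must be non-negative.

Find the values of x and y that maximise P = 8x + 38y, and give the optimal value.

Corner points and P = 8x + 38y:
  (0, 0) → P = 0
  (0, 123/4) → P = 2337/2
  (111, 0) → P = 888
  (54, 24) → P = 1344
  (108, 6) → P = 1092

The binding constraints are x + 8y = 246 and x + 3y = 126.
Solving simultaneously gives x = 54, y = 24.

x = 54, y = 24, maximum P = 1344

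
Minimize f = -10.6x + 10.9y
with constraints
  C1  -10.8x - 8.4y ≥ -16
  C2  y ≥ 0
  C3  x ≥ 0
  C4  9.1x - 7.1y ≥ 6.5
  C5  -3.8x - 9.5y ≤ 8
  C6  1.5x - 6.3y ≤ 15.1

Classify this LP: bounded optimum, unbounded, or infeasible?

bounded optimum

Vertices and f = -10.6x + 10.9y:
  (40/27, 0) → f = -424/27
  (145/132, 65/132) → f = -1657/264
  (5/7, 0) → f = -53/7
The feasible region has finitely many vertices and no improving ray; the minimum is -424/27 at (40/27, 0).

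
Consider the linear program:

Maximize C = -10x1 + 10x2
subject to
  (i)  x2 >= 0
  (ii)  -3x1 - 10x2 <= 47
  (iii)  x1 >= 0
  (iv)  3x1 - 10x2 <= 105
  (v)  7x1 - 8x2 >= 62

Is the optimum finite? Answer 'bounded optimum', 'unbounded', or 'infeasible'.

bounded optimum

Extreme points and C = -10x1 + 10x2:
  (35, 0) → C = -350
  (62/7, 0) → C = -620/7
The feasible region has finitely many vertices and no improving ray; the maximum is -620/7 at (62/7, 0).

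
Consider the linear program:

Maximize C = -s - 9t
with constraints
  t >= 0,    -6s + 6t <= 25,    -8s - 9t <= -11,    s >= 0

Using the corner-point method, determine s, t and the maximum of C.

Feasible corners and C = -s - 9t:
  (11/8, 0) → C = -11/8
  (0, 25/6) → C = -75/2
  (0, 11/9) → C = -11
The feasible region is unbounded (it extends along (1, 1), (1, 0)), but C strictly decreases along every unbounded feasible direction, so there is no improving ray and the maximum is attained at a vertex.

s = 11/8, t = 0, maximum C = -11/8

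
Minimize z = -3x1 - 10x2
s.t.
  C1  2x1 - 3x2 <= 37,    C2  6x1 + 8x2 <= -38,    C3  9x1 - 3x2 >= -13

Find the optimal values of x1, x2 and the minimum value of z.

Extreme points and z = -3x1 - 10x2:
  (91/17, -149/17) → z = 1217/17
  (-50/7, -359/21) → z = 4040/21
  (-109/45, -44/15) → z = 183/5

The binding constraints are 6x1 + 8x2 = -38 and 9x1 - 3x2 = -13.
Solving simultaneously gives x1 = -109/45, x2 = -44/15.

x1 = -109/45, x2 = -44/15, minimum z = 183/5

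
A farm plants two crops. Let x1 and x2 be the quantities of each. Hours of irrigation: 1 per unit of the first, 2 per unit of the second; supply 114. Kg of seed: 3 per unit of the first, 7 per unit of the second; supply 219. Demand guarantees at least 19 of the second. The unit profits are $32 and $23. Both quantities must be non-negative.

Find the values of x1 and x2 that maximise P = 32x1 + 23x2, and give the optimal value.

x1 = 86/3, x2 = 19, maximum P = 4063/3

The optimum lies where 3x1 + 7x2 = 219 and x2 = 19.
Solving simultaneously gives x1 = 86/3, x2 = 19.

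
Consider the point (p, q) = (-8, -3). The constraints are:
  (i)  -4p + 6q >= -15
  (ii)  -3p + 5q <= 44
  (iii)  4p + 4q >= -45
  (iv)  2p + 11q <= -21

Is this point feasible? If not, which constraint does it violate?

(i): 14 ≥ -15 ✓
(ii): 9 ≤ 44 ✓
(iii): -44 ≥ -45 ✓
(iv): -49 ≤ -21 ✓

feasible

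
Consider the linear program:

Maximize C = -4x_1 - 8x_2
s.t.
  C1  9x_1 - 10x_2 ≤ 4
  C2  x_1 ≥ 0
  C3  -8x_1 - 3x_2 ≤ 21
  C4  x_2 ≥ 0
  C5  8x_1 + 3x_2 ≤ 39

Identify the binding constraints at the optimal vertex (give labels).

Corner points and C = -4x_1 - 8x_2:
  (4/9, 0) → C = -16/9
  (402/107, 319/107) → C = -4160/107
  (0, 0) → C = 0
  (0, 13) → C = -104

The maximum is at (0, 0). Substituting into each constraint, equality holds for C2 and C4; the remaining constraints have slack.

C2 and C4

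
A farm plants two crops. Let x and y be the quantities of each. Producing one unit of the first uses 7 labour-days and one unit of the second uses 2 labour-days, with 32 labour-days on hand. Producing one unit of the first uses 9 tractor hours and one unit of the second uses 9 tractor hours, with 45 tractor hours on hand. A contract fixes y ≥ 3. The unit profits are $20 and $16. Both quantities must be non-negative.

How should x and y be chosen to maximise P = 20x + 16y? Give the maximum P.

x = 2, y = 3, maximum P = 88

Vertices and P = 20x + 16y:
  (0, 5) → P = 80
  (0, 3) → P = 48
  (2, 3) → P = 88

The binding constraints are 9x + 9y = 45 and y = 3.
Solving simultaneously gives x = 2, y = 3.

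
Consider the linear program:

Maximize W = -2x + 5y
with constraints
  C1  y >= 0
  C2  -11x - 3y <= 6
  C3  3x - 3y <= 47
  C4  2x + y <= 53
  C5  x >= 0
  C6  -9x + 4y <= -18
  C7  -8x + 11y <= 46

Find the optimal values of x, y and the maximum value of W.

x = 179/10, y = 86/5, maximum W = 251/5

Extreme points and W = -2x + 5y:
  (47/3, 0) → W = -94/3
  (2, 0) → W = -4
  (206/9, 65/9) → W = -29/3
  (179/10, 86/5) → W = 251/5
  (382/67, 558/67) → W = 2026/67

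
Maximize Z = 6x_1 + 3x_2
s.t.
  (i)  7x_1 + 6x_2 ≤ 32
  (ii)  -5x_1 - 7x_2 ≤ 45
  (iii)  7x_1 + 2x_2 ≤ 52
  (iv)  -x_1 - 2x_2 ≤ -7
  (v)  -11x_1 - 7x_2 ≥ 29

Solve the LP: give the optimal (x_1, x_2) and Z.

x_1 = -107/15, x_2 = 106/15, maximum Z = -108/5

The feasible region is unbounded (it extends along (-7, 5), (-6, 7)), but Z strictly decreases along every unbounded feasible direction, so there is no improving ray and the maximum is attained at a vertex.

The binding constraints are -x_1 - 2x_2 = -7 and -11x_1 - 7x_2 = 29.
Solving simultaneously gives x_1 = -107/15, x_2 = 106/15.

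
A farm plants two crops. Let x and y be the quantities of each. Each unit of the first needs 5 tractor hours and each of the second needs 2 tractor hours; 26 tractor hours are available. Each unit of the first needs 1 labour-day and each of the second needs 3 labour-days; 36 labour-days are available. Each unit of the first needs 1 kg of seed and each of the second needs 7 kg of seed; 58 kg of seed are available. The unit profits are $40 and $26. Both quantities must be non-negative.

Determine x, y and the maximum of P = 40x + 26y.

x = 2, y = 8, maximum P = 288

At the optimal vertex, 5x + 2y = 26 and x + 7y = 58.
Solving simultaneously gives x = 2, y = 8.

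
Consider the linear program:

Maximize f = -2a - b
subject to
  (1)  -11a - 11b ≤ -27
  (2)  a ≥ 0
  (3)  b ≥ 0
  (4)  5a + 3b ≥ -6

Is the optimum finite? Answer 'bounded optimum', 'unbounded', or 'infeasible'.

bounded optimum

Corner points and f = -2a - b:
  (0, 27/11) → f = -27/11
  (27/11, 0) → f = -54/11
The feasible region has finitely many vertices and no improving ray; the maximum is -27/11 at (0, 27/11).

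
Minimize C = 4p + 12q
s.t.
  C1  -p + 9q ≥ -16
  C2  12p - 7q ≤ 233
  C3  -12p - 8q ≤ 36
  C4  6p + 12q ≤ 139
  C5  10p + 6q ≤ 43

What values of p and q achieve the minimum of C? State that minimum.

Extreme points and C = 4p + 12q:
  (-49/29, -57/29) → C = -880/29
  (161/32, -39/32) → C = 11/2
  (-193/12, 157/8) → C = 1027/6
  (-53/14, 283/21) → C = 1026/7

The optimum lies where -p + 9q = -16 and -12p - 8q = 36.
Solving simultaneously gives p = -49/29, q = -57/29.

p = -49/29, q = -57/29, minimum C = -880/29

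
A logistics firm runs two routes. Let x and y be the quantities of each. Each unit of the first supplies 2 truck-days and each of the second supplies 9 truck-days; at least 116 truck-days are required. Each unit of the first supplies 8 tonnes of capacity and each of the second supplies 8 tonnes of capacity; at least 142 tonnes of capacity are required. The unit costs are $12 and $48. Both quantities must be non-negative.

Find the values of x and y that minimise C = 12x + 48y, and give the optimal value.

The feasible region is unbounded (it extends along (0, 1), (1, 0)), but C strictly increases along every unbounded feasible direction, so there is no improving ray and the minimum is attained at a vertex.

At the optimal vertex, 2x + 9y = 116 and 8x + 8y = 142.
Solving simultaneously gives x = 25/4, y = 23/2.

x = 25/4, y = 23/2, minimum C = 627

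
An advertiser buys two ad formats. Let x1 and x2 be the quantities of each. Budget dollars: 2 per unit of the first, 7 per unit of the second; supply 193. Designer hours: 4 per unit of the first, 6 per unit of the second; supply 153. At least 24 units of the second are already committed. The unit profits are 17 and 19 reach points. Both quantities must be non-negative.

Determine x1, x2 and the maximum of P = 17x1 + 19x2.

x1 = 9/4, x2 = 24, maximum P = 1977/4

Feasible corners and P = 17x1 + 19x2:
  (0, 51/2) → P = 969/2
  (0, 24) → P = 456
  (9/4, 24) → P = 1977/4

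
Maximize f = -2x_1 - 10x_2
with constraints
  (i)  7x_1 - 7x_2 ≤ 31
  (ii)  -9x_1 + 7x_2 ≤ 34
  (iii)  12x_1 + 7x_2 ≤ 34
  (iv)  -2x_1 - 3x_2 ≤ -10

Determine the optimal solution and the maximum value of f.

Extreme points and f = -2x_1 - 10x_2:
  (0, 34/7) → f = -340/7
  (-32/41, 158/41) → f = -1516/41
  (16/11, 26/11) → f = -292/11

The binding constraints are 12x_1 + 7x_2 = 34 and -2x_1 - 3x_2 = -10.
Solving simultaneously gives x_1 = 16/11, x_2 = 26/11.

x_1 = 16/11, x_2 = 26/11, maximum f = -292/11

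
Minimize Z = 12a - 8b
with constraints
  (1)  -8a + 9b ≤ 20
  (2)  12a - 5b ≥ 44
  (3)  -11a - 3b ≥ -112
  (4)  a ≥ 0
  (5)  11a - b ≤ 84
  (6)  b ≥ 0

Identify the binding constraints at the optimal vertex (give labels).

Feasible corners and Z = 12a - 8b:
  (124/17, 148/17) → Z = 304/17
  (316/41, 372/41) → Z = 816/41
  (11/3, 0) → Z = 44
  (91/11, 7) → Z = 476/11
  (84/11, 0) → Z = 1008/11

The minimum is at (124/17, 148/17). Substituting into each constraint, equality holds for (1) and (2); the remaining constraints have slack.

(1) and (2)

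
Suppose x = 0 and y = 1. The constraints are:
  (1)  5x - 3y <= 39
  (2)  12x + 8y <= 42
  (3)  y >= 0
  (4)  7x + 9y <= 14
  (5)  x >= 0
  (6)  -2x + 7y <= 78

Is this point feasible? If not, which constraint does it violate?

feasible

(1): -3 ≤ 39 ✓
(2): 8 ≤ 42 ✓
(3): 1 ≥ 0 ✓
(4): 9 ≤ 14 ✓
(5): 0 ≥ 0 ✓
(6): 7 ≤ 78 ✓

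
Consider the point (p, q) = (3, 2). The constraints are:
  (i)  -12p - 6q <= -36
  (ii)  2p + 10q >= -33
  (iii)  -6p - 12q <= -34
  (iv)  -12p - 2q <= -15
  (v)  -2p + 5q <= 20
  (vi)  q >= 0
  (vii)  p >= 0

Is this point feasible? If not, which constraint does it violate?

(i): -48 ≤ -36 ✓
(ii): 26 ≥ -33 ✓
(iii): -42 ≤ -34 ✓
(iv): -40 ≤ -15 ✓
(v): 4 ≤ 20 ✓
(vi): 2 ≥ 0 ✓
(vii): 3 ≥ 0 ✓

feasible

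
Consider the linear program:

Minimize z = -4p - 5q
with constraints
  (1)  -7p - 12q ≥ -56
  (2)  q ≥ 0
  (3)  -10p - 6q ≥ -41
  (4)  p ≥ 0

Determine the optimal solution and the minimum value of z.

Vertices and z = -4p - 5q:
  (2, 7/2) → z = -51/2
  (0, 14/3) → z = -70/3
  (41/10, 0) → z = -82/5
  (0, 0) → z = 0

p = 2, q = 7/2, minimum z = -51/2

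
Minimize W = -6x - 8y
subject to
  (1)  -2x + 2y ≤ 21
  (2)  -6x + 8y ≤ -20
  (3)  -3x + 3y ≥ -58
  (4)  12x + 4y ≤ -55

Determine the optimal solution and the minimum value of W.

x = -3, y = -19/4, minimum W = 56

Vertices and W = -6x - 8y:
  (-52, -83/2) → W = 644
  (-3, -19/4) → W = 56
  (67/48, -287/16) → W = 1081/8
The feasible region is unbounded (it extends along (-1, -1)), but W strictly increases along every unbounded feasible direction, so there is no improving ray and the minimum is attained at a vertex.

The binding constraints are -6x + 8y = -20 and 12x + 4y = -55.
Solving simultaneously gives x = -3, y = -19/4.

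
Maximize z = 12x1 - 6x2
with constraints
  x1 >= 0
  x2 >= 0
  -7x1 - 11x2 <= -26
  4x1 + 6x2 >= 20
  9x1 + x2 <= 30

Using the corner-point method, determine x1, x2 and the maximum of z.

x1 = 16/5, x2 = 6/5, maximum z = 156/5

Corner points and z = 12x1 - 6x2:
  (0, 10/3) → z = -20
  (0, 30) → z = -180
  (16/5, 6/5) → z = 156/5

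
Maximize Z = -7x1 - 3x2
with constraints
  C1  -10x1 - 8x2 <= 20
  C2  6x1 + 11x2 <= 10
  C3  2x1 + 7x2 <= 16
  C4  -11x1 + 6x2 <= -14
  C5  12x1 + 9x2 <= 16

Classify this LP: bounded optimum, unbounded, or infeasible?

bounded optimum

Corner points and Z = -7x1 - 3x2:
  (-2/37, -90/37) → Z = 284/37
  (154/3, -200/3) → Z = -478/3
  (74/57, 8/171) → Z = -526/57
The feasible region has finitely many vertices and no improving ray; the maximum is 284/37 at (-2/37, -90/37).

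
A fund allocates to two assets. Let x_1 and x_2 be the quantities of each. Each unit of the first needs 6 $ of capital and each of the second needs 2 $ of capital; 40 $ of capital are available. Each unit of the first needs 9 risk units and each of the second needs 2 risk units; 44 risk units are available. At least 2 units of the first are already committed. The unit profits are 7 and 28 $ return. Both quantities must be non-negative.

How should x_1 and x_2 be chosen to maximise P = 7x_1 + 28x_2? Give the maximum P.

Vertices and P = 7x_1 + 28x_2:
  (44/9, 0) → P = 308/9
  (2, 0) → P = 14
  (2, 13) → P = 378

The optimum lies where 9x_1 + 2x_2 = 44 and x_1 = 2.
Solving simultaneously gives x_1 = 2, x_2 = 13.

x_1 = 2, x_2 = 13, maximum P = 378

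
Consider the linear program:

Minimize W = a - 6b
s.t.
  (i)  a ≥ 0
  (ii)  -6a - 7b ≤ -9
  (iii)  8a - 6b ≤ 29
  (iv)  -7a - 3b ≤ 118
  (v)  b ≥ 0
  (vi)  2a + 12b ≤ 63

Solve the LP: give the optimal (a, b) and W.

Feasible corners and W = a - 6b:
  (0, 9/7) → W = -54/7
  (0, 21/4) → W = -63/2
  (3/2, 0) → W = 3/2
  (29/8, 0) → W = 29/8
  (121/18, 223/54) → W = -325/18

At the optimal vertex, a = 0 and 2a + 12b = 63.
Solving simultaneously gives a = 0, b = 21/4.

a = 0, b = 21/4, minimum W = -63/2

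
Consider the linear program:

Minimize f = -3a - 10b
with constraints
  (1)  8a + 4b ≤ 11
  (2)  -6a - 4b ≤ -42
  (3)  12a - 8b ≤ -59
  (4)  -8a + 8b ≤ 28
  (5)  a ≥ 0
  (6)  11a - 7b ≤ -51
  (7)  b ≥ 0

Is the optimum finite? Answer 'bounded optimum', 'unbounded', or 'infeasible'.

infeasible

The boundaries 11a - 7b = -51 and b = 0 meet at (-51/11, 0), but that point violates -6a - 4b ≤ -42. Every candidate vertex is excluded by some other constraint, so the feasible region is empty.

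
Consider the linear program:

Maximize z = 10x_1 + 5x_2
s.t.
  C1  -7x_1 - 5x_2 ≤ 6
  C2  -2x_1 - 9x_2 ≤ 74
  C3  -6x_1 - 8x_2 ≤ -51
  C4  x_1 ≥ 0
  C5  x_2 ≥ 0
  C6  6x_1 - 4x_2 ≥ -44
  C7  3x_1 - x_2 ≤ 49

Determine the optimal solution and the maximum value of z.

x_1 = 40, x_2 = 71, maximum z = 755

Vertices and z = 10x_1 + 5x_2:
  (0, 51/8) → z = 255/8
  (17/2, 0) → z = 85
  (0, 11) → z = 55
  (49/3, 0) → z = 490/3
  (40, 71) → z = 755

At the optimal vertex, 6x_1 - 4x_2 = -44 and 3x_1 - x_2 = 49.
Solving simultaneously gives x_1 = 40, x_2 = 71.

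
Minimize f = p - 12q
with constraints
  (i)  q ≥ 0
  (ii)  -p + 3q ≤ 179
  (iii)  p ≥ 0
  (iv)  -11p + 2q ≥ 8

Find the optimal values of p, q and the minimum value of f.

Corner points and f = p - 12q:
  (0, 179/3) → f = -716
  (334/31, 1961/31) → f = -23198/31
  (0, 4) → f = -48

p = 334/31, q = 1961/31, minimum f = -23198/31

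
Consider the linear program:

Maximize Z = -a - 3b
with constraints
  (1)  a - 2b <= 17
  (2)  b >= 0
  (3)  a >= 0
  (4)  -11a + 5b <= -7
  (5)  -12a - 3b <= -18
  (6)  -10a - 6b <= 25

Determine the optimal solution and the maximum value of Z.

a = 3/2, b = 0, maximum Z = -3/2

Extreme points and Z = -a - 3b:
  (17, 0) → Z = -17
  (3/2, 0) → Z = -3/2
  (37/31, 38/31) → Z = -151/31
The feasible region is unbounded (it extends along (5, 11), (2, 1)), but Z strictly decreases along every unbounded feasible direction, so there is no improving ray and the maximum is attained at a vertex.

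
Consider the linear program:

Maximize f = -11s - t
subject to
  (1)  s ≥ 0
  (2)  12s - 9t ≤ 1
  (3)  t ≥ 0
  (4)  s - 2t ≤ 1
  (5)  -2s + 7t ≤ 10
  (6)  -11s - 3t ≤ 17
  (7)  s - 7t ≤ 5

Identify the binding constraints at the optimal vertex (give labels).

(1) and (3)

Feasible corners and f = -11s - t:
  (0, 0) → f = 0
  (0, 10/7) → f = -10/7
  (1/12, 0) → f = -11/12
  (97/66, 61/33) → f = -1189/66

The maximum is at (0, 0). Substituting into each constraint, equality holds for (1) and (3); the remaining constraints have slack.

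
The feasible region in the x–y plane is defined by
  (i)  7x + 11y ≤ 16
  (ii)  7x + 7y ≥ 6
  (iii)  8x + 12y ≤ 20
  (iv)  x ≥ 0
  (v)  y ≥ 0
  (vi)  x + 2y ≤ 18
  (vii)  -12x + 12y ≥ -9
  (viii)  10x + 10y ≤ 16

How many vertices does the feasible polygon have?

Intersecting each pair of boundary lines and keeping only the points that satisfy every inequality leaves:
  (0, 16/11)
  (2/5, 6/5)
  (0, 6/7)
  (45/56, 3/56)
  (47/40, 17/40)

5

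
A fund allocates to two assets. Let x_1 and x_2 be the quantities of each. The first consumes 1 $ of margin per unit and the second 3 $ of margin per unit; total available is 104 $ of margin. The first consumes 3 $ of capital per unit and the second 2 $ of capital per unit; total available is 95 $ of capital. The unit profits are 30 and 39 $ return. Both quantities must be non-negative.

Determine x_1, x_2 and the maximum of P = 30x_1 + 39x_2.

Feasible corners and P = 30x_1 + 39x_2:
  (0, 0) → P = 0
  (0, 104/3) → P = 1352
  (95/3, 0) → P = 950
  (11, 31) → P = 1539

x_1 = 11, x_2 = 31, maximum P = 1539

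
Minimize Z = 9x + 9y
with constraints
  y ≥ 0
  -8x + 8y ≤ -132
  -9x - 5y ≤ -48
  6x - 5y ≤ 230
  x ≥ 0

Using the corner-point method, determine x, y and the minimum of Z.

x = 33/2, y = 0, minimum Z = 297/2

Extreme points and Z = 9x + 9y:
  (33/2, 0) → Z = 297/2
  (115/3, 0) → Z = 345
  (295/2, 131) → Z = 5013/2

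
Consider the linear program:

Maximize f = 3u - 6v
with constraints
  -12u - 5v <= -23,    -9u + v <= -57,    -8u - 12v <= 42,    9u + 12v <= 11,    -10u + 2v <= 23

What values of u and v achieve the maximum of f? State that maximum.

u = 53, v = -233/6, maximum f = 392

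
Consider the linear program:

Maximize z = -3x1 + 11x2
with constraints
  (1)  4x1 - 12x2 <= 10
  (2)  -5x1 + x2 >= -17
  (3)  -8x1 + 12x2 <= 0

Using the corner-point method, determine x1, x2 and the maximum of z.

x1 = 51/13, x2 = 34/13, maximum z = 17

Feasible corners and z = -3x1 + 11x2:
  (97/28, 9/28) → z = -48/7
  (-5/2, -5/3) → z = -65/6
  (51/13, 34/13) → z = 17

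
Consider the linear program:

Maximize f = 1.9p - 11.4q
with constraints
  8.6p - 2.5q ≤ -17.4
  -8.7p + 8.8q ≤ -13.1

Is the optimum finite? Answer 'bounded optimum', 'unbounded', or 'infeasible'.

unbounded

From the feasible point (-18587/5393, -26404/5393), moving in the direction (-8.8, -8.7) keeps every constraint satisfied while f increases without bound.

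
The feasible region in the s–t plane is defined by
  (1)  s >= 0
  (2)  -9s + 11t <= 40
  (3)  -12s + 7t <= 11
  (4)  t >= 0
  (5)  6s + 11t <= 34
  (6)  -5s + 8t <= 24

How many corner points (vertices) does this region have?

Pairwise boundary intersections that survive every other constraint:
  (0, 11/7)
  (0, 0)
  (39/58, 79/29)
  (17/3, 0)

4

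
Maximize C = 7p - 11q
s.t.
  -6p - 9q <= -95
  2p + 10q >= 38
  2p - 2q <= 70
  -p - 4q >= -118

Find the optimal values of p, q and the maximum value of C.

p = 97/3, q = -8/3, maximum C = 767/3

Extreme points and C = 7p - 11q:
  (304/21, 19/21) → C = 1919/21
  (-682/15, 613/15) → C = -3839/5
  (97/3, -8/3) → C = 767/3
  (258/5, 83/5) → C = 893/5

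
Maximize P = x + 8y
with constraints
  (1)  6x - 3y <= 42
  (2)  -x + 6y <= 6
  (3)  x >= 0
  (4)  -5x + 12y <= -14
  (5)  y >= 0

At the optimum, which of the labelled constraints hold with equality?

(1) and (4)

Feasible corners and P = x + 8y:
  (154/19, 42/19) → P = 490/19
  (7, 0) → P = 7
  (14/5, 0) → P = 14/5

The maximum is at (154/19, 42/19). Substituting into each constraint, equality holds for (1) and (4); the remaining constraints have slack.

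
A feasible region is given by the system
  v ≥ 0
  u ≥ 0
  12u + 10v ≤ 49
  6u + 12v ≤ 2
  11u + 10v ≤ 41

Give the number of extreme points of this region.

The feasible vertices (each the meet of two boundaries and inside every other half-plane) are:
  (0, 0)
  (1/3, 0)
  (0, 1/6)

3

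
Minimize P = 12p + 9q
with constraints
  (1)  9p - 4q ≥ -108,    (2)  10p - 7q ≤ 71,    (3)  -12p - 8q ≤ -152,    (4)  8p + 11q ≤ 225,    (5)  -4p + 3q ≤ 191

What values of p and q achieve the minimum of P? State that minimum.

Extreme points and P = 12p + 9q:
  (408/41, 167/41) → P = 6399/41
  (1178/83, 841/83) → P = 21705/83
  (-32/17, 371/17) → P = 2955/17

p = 408/41, q = 167/41, minimum P = 6399/41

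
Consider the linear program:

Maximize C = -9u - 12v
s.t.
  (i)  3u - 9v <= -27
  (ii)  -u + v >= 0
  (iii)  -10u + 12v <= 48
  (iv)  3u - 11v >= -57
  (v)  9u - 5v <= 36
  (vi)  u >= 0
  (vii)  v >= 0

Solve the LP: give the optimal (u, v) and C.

u = 0, v = 3, maximum C = -36

Vertices and C = -9u - 12v:
  (9/2, 9/2) → C = -189/2
  (0, 3) → C = -36
  (57/8, 57/8) → C = -1197/8
  (78/37, 213/37) → C = -3258/37
  (0, 4) → C = -48

The binding constraints are 3u - 9v = -27 and u = 0.
Solving simultaneously gives u = 0, v = 3.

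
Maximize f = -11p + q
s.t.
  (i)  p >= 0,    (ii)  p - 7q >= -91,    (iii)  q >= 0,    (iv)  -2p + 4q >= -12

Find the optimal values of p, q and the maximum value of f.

Extreme points and f = -11p + q:
  (0, 13) → f = 13
  (0, 0) → f = 0
  (224/5, 97/5) → f = -2367/5
  (6, 0) → f = -66

The binding constraints are p = 0 and p - 7q = -91.
Solving simultaneously gives p = 0, q = 13.

p = 0, q = 13, maximum f = 13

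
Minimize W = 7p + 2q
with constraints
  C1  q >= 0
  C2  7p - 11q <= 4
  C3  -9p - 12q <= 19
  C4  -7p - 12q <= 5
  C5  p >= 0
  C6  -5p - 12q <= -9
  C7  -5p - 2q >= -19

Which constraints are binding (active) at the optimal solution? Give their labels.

C5 and C6

Extreme points and W = 7p + 2q:
  (147/139, 43/139) → W = 1115/139
  (217/69, 113/69) → W = 1745/69
  (0, 3/4) → W = 3/2
  (0, 19/2) → W = 19

The minimum is at (0, 3/4). Substituting into each constraint, equality holds for C5 and C6; the remaining constraints have slack.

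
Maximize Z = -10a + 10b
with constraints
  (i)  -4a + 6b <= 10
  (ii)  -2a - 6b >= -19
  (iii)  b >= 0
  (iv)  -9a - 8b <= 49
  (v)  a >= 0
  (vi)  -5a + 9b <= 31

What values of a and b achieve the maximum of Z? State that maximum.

a = 0, b = 5/3, maximum Z = 50/3

Feasible corners and Z = -10a + 10b:
  (3/2, 8/3) → Z = 35/3
  (0, 5/3) → Z = 50/3
  (19/2, 0) → Z = -95
  (0, 0) → Z = 0

The optimum lies where -4a + 6b = 10 and a = 0.
Solving simultaneously gives a = 0, b = 5/3.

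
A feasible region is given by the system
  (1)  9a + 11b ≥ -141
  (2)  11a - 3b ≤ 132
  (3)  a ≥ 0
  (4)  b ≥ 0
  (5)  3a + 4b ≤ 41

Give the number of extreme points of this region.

4

The feasible vertices (each the meet of two boundaries and inside every other half-plane) are:
  (12, 0)
  (651/53, 55/53)
  (0, 0)
  (0, 41/4)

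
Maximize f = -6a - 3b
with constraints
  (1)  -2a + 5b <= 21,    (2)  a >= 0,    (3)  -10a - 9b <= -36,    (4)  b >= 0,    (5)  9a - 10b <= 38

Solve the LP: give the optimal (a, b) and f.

Extreme points and f = -6a - 3b:
  (0, 21/5) → f = -63/5
  (16, 53/5) → f = -639/5
  (0, 4) → f = -12
  (18/5, 0) → f = -108/5
  (38/9, 0) → f = -76/3

The optimum lies where a = 0 and -10a - 9b = -36.
Solving simultaneously gives a = 0, b = 4.

a = 0, b = 4, maximum f = -12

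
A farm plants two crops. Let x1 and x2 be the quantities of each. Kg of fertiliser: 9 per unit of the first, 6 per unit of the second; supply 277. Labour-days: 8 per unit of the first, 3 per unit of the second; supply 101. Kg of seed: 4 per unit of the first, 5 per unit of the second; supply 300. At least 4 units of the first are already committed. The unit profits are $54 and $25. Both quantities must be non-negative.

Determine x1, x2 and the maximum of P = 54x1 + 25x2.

x1 = 4, x2 = 23, maximum P = 791

Extreme points and P = 54x1 + 25x2:
  (101/8, 0) → P = 2727/4
  (4, 0) → P = 216
  (4, 23) → P = 791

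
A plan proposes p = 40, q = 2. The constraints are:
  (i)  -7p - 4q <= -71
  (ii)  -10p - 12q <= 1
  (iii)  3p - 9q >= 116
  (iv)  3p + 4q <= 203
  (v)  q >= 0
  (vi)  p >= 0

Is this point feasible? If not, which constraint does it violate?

Constraint (iii): 3p - 9q = 102, which is not ≥ 116. All other constraints are satisfied.

not feasible — violates (iii)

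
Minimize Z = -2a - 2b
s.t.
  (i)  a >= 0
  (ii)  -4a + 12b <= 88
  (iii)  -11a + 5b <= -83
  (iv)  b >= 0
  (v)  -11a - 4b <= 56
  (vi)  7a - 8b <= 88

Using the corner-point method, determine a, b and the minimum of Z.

a = 440/13, b = 242/13, minimum Z = -1364/13

Vertices and Z = -2a - 2b:
  (359/28, 325/28) → Z = -342/7
  (440/13, 242/13) → Z = -1364/13
  (83/11, 0) → Z = -166/11
  (88/7, 0) → Z = -176/7

The optimum lies where -4a + 12b = 88 and 7a - 8b = 88.
Solving simultaneously gives a = 440/13, b = 242/13.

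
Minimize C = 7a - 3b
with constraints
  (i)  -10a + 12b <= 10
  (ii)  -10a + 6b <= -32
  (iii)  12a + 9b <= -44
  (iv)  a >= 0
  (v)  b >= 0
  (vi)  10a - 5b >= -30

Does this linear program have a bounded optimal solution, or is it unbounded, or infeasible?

The boundaries -10a + 12b = 10 and -10a + 6b = -32 meet at (37/5, 7), but that point violates 12a + 9b ≤ -44. Every candidate vertex is excluded by some other constraint, so the feasible region is empty.

infeasible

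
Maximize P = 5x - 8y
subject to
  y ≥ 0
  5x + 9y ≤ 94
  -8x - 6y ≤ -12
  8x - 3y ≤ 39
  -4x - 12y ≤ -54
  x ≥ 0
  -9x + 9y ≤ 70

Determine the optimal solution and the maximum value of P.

x = 35/6, y = 23/9, maximum P = 157/18

Vertices and P = 5x - 8y:
  (211/29, 557/87) → P = -1291/87
  (12/7, 598/63) → P = -4244/63
  (35/6, 23/9) → P = 157/18
  (0, 9/2) → P = -36
  (0, 70/9) → P = -560/9

The optimum lies where 8x - 3y = 39 and -4x - 12y = -54.
Solving simultaneously gives x = 35/6, y = 23/9.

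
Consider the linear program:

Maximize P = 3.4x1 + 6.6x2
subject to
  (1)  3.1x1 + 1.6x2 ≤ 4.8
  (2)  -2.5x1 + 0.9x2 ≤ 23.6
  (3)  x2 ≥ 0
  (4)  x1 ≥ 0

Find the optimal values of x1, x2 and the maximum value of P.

Extreme points and P = 3.4x1 + 6.6x2:
  (48/31, 0) → P = 816/155
  (0, 3) → P = 99/5
  (0, 0) → P = 0

x1 = 0, x2 = 3, maximum P = 19.8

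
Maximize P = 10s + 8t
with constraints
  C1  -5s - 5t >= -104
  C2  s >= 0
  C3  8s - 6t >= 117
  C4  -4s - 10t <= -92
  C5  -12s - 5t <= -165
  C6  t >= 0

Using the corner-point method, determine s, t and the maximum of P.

s = 58/3, t = 22/15, maximum P = 3076/15

Extreme points and P = 10s + 8t:
  (1209/70, 247/70) → P = 7033/35
  (58/3, 22/15) → P = 3076/15
  (861/52, 67/26) → P = 4841/26

The binding constraints are -5s - 5t = -104 and -4s - 10t = -92.
Solving simultaneously gives s = 58/3, t = 22/15.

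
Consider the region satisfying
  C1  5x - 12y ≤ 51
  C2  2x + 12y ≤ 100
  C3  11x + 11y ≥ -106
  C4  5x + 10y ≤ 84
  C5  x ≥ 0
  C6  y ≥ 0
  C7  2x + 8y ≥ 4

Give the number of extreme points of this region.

Pairwise boundary intersections that survive every other constraint:
  (69/5, 3/2)
  (51/5, 0)
  (1/5, 83/10)
  (0, 25/3)
  (0, 1/2)
  (2, 0)

6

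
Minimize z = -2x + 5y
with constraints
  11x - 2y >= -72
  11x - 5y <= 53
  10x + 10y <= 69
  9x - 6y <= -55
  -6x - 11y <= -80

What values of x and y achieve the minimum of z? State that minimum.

x = -25/27, y = 70/9, minimum z = 1100/27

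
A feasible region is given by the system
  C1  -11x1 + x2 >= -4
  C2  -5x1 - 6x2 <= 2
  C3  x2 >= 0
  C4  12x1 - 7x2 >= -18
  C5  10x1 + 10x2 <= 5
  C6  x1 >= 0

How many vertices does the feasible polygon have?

Pairwise boundary intersections that survive every other constraint:
  (4/11, 0)
  (3/8, 1/8)
  (0, 0)
  (0, 1/2)

4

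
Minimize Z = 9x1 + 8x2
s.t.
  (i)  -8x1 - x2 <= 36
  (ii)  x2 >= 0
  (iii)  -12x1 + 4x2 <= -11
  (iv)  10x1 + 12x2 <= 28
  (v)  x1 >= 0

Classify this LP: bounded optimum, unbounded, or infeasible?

Corner points and Z = 9x1 + 8x2:
  (11/12, 0) → Z = 33/4
  (14/5, 0) → Z = 126/5
  (61/46, 113/92) → Z = 1001/46
The feasible region has finitely many vertices and no improving ray; the minimum is 33/4 at (11/12, 0).

bounded optimum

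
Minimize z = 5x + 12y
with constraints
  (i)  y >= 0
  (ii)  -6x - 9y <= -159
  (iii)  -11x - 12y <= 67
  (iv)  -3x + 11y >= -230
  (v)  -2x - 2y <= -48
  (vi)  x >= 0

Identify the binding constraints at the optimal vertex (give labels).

(i) and (ii)

Extreme points and z = 5x + 12y:
  (53/2, 0) → z = 265/2
  (230/3, 0) → z = 1150/3
  (19, 5) → z = 155
  (0, 24) → z = 288
The feasible region is unbounded (it extends along (0, 1), (11, 3)), but z strictly increases along every unbounded feasible direction, so there is no improving ray and the minimum is attained at a vertex.

The minimum is at (53/2, 0). Substituting into each constraint, equality holds for (i) and (ii); the remaining constraints have slack.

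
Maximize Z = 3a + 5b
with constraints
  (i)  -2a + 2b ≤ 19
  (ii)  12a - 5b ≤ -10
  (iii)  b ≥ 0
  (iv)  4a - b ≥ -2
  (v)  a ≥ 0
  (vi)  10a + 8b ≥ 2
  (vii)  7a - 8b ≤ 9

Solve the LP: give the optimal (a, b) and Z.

a = 75/14, b = 104/7, maximum Z = 1265/14

Corner points and Z = 3a + 5b:
  (75/14, 104/7) → Z = 1265/14
  (5/2, 12) → Z = 135/2
  (0, 2) → Z = 10

The optimum lies where -2a + 2b = 19 and 12a - 5b = -10.
Solving simultaneously gives a = 75/14, b = 104/7.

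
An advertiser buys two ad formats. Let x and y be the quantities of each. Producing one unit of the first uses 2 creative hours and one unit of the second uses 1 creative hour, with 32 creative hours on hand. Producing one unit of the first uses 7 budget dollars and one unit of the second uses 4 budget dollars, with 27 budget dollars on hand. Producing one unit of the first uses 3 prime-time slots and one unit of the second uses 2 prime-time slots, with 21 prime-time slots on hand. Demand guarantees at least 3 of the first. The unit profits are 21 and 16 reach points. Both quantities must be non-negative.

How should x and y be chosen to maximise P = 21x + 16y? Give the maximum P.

Vertices and P = 21x + 16y:
  (27/7, 0) → P = 81
  (3, 0) → P = 63
  (3, 3/2) → P = 87

x = 3, y = 3/2, maximum P = 87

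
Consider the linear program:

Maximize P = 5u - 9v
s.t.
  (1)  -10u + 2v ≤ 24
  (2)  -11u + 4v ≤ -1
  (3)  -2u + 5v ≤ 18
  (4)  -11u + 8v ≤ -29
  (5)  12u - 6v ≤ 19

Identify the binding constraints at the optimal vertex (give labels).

(2) and (5)

Corner points and P = 5u - 9v:
  (-27/11, -7) → P = 558/11
  (-35/9, -197/18) → P = 1423/18
  (-11/15, -139/30) → P = 1141/30

The maximum is at (-35/9, -197/18). Substituting into each constraint, equality holds for (2) and (5); the remaining constraints have slack.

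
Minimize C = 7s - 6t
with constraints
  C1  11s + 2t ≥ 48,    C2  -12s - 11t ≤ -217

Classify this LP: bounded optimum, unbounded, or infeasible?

From the feasible point (94/97, 1811/97), moving in the direction (-2, 11) keeps every constraint satisfied while C decreases without bound.

unbounded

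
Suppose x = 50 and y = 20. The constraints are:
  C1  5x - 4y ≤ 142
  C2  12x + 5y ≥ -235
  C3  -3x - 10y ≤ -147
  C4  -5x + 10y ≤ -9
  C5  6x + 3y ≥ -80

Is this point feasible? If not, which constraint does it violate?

Constraint C1: 5x - 4y = 170, which is not ≤ 142. All other constraints are satisfied.

not feasible — violates C1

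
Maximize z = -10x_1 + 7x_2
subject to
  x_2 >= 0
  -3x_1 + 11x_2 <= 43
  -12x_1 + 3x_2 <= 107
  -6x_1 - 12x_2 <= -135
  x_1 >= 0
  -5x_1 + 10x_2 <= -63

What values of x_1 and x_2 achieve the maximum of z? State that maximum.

x_1 = 351/20, x_2 = 99/40, maximum z = -6327/40

Vertices and z = -10x_1 + 7x_2:
  (45/2, 0) → z = -225
  (1123/25, 404/25) → z = -8402/25
  (351/20, 99/40) → z = -6327/40
The feasible region is unbounded (it extends along (11, 3), (1, 0)), but z strictly decreases along every unbounded feasible direction, so there is no improving ray and the maximum is attained at a vertex.

The binding constraints are -6x_1 - 12x_2 = -135 and -5x_1 + 10x_2 = -63.
Solving simultaneously gives x_1 = 351/20, x_2 = 99/40.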